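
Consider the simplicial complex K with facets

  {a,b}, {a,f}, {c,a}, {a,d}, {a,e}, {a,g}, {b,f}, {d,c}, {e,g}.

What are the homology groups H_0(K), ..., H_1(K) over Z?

H_0 ≅ Z,  H_1 ≅ Z^3.

K has 7 vertices, 9 edges.
rank ∂_0 = 0, rank ∂_1 = 6 ⇒ b_0 = 7 − 0 − 6 = 1; all invariant factors of ∂_1 are 1 so no torsion. So H_0 = Z.
rank ∂_1 = 6, rank ∂_2 = 0 ⇒ b_1 = 9 − 6 − 0 = 3. So H_1 = Z^3.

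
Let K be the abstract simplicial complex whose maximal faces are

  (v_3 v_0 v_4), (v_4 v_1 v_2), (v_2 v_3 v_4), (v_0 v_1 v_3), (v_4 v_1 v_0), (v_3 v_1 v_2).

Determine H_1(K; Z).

H_1 ≅ 0.

K has 5 vertices, 9 edges, 6 triangles.
rank ∂_1 = 4, rank ∂_2 = 5 ⇒ b_1 = 9 − 4 − 5 = 0; all invariant factors of ∂_2 are 1 so no torsion. So H_1 = 0.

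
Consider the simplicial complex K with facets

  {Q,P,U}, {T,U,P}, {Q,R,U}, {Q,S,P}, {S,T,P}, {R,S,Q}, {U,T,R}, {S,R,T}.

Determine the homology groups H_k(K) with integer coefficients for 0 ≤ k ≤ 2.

H_0 = Z,  H_1 = 0,  H_2 = Z.

We work with the vertex ordering P < Q < R < S < T < U. The simplices of K, each written with vertices in increasing order, are:

  0-simplices (6): P, Q, R, S, T, U
  1-simplices (12): PQ, PS, PT, PU, QR, QS, QU, RS, RT, RU, ST, TU
  2-simplices (8): PQS, PQU, PST, PTU, QRS, QRU, RST, RTU

giving chain groups C_0 ≅ Z^6, C_1 ≅ Z^12, C_2 ≅ Z^8.

∂_1: C_1 → C_0 sends each edge [p,q] (with p < q) to q − p. For instance
  ∂QR = R − Q.
As a 6×12 matrix over Z this has rank 5, with invariant factors (1,1,1,1,1).

Boundary ∂_2: C_2 → C_1 sends each 2-simplex [p,q,r] to [q,r] − [p,r] + [p,q]. For instance
  ∂PQS = QS − PS + PQ,
  ∂QRU = RU − QU + QR.
This gives a 12×8 integer matrix of rank 7; reducing to Smith normal form yields diagonal entries (1,1,1,1,1,1,1).

Computing H_k = (kernel of ∂_k) / (image of ∂_{k+1}):

  H_0: rank C_0 − rank ∂_1 = 6 − 5 = 1, and the invariant factors of ∂_1 are all 1, so H_0 ≅ Z.
  H_1: rank ker ∂_1 − rank ∂_2 = (12 − 5) − 7 = 0, and the invariant factors of ∂_2 are all 1, so H_1 ≅ 0.
  H_2: rank ker ∂_2 − rank ∂_3 = (8 − 7) − 0 = 1, and there is no ∂_3, so H_2 ≅ Z.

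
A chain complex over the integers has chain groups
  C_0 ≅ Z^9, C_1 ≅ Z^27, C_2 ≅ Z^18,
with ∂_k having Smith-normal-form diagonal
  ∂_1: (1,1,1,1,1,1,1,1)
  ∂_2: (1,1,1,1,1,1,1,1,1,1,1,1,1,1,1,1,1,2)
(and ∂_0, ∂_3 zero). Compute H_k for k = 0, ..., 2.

H_0 = Z,  H_1 = Z ⊕ Z/2,  H_2 = 0.

H_0: b_0 = 9 − 0 − 8 = 1; torsion from ∂_1 factors > 1: none. So H_0 = Z.
H_1: b_1 = 27 − 8 − 18 = 1; torsion from ∂_2 factors > 1: [2]. So H_1 = Z ⊕ Z/2.
H_2: b_2 = 18 − 18 − 0 = 0; torsion from ∂_3 factors > 1: none. So H_2 = 0.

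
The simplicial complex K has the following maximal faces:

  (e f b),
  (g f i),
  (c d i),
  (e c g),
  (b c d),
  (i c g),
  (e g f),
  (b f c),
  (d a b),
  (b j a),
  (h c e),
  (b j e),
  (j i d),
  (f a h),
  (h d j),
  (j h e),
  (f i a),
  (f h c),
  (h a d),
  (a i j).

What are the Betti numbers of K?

Take the total order a < b < c < d < e < f < g < h < i < j on the vertex set. Then K (dimension 2) consists of the simplices:

  0-simplices (10): a, b, c, d, e, f, g, h, i, j
  1-simplices (30): ab, ad, af, ah, ai, aj, bc, bd, be, bf, bj, cd, ce, cf, cg, ch, ci, dh, di, dj, ef, eg, eh, ej, fg, fh, fi, gi, hj, ij
  2-simplices (20): abd, abj, adh, afh, afi, aij, bcd, bcf, bef, bej, cdi, ceg, ceh, cfh, cgi, dhj, dij, efg, ehj, fgi

giving chain groups C_0 ≅ Z^10, C_1 ≅ Z^30, C_2 ≅ Z^20.

Boundary ∂_1: C_1 → C_0 is given by ∂[p,q] = [q] − [p].
The 10×30 boundary matrix has rank 9 and Smith normal form diag(1,1,1,1,1,1,1,1,1).

∂_2: C_2 → C_1 sends each 2-simplex [p,q,r] to [q,r] − [p,r] + [p,q]. For instance
  ∂dij = ij − dj + di,
  ∂efg = fg − eg + ef.
The resulting 30×20 matrix has rank 20, and its Smith normal form has invariant factors (1,1,1,1,1,1,1,1,1,1,1,1,1,1,1,1,1,1,1,2).

Now H_k = ker ∂_k / im ∂_{k+1}, so:

  H_0: rank C_0 − rank ∂_1 = 10 − 9 = 1, and the invariant factors of ∂_1 are all 1, so H_0 ≅ Z.
  H_1: rank ker ∂_1 − rank ∂_2 = (30 − 9) − 20 = 1, and ∂_2 has invariant factor 2 > 1, so H_1 ≅ Z × Z/2.
  H_2: rank ker ∂_2 − rank ∂_3 = (20 − 20) − 0 = 0, and there is no ∂_3, so H_2 ≅ 0.

As a check, the Euler characteristic is 10 − 30 + 20 = 0, which agrees with 1 − 1 + 0 = 0.

Hence the Betti numbers are b_0 = 1, b_1 = 1, b_2 = 0.

b_0 = 1, b_1 = 1, b_2 = 0.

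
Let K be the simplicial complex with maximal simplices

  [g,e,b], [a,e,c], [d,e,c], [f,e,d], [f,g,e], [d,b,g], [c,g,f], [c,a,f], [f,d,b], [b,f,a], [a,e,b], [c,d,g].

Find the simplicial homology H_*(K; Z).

H_0 = Z,  H_1 = Z/2Z,  H_2 = 0.

Fix the vertex order a < b < c < d < e < f < g and write every simplex with vertices in increasing order. Then dim K = 2 and the simplices of K are:

  0-simplices (7): a, b, c, d, e, f, g
  1-simplices (18): ab, ac, ae, af, bd, be, bf, bg, cd, ce, cf, cg, de, df, dg, ef, eg, fg
  2-simplices (12): abe, abf, ace, acf, bdf, bdg, beg, cde, cdg, cfg, def, efg

Hence C_0 ≅ Z^7, C_1 ≅ Z^18, C_2 ≅ Z^12.

∂_1: C_1 → C_0 is given by ∂[p,q] = [q] − [p]. For instance
  ∂eg = g − e.
The resulting 7×18 matrix has rank 6, and its Smith normal form has invariant factors (1,1,1,1,1,1).

Boundary ∂_2: C_2 → C_1 acts by ∂[p,q,r] = [q,r] − [p,r] + [p,q]. For instance
  ∂cdg = dg − cg + cd,
  ∂bdf = df − bf + bd.
This gives a 18×12 integer matrix of rank 12; reducing to Smith normal form yields diagonal entries (1,1,1,1,1,1,1,1,1,1,1,2).

Computing H_k = (kernel of ∂_k) / (image of ∂_{k+1}):

  H_0: rank C_0 − rank ∂_1 = 7 − 6 = 1, and the invariant factors of ∂_1 are all 1, so H_0 ≅ Z.
  H_1: rank ker ∂_1 − rank ∂_2 = (18 − 6) − 12 = 0, and ∂_2 has invariant factor 2 > 1, so H_1 ≅ Z/2Z.
  H_2: rank ker ∂_2 − rank ∂_3 = (12 − 12) − 0 = 0, and there is no ∂_3, so H_2 ≅ 0.

As a check, the Euler characteristic is 7 − 18 + 12 = 1, which agrees with 1 − 0 + 0 = 1.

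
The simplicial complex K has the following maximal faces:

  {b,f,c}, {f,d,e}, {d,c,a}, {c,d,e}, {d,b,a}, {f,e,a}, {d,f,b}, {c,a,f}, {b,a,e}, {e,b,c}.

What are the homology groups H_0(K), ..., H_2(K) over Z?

H_0 = Z,  H_1 = Z/2,  H_2 = 0.

Order the vertices as a < b < c < d < e < f. Listing each simplex with vertices in this order, K has dimension 2 with simplices:

  0-simplices (6): a, b, c, d, e, f
  1-simplices (15): ab, ac, ad, ae, af, bc, bd, be, bf, cd, ce, cf, de, df, ef
  2-simplices (10): abd, abe, acd, acf, aef, bce, bcf, bdf, cde, def

so the chain groups are C_0 ≅ Z^6, C_1 ≅ Z^15, C_2 ≅ Z^10.

∂_1: C_1 → C_0 sends each edge [p,q] (with p < q) to q − p. For instance
  ∂ab = b − a.
The resulting 6×15 matrix has rank 5, and its Smith normal form has invariant factors (1,1,1,1,1).

Boundary ∂_2: C_2 → C_1 acts by ∂[p,q,r] = [q,r] − [p,r] + [p,q]. For instance
  ∂bdf = df − bf + bd,
  ∂cde = de − ce + cd.
The 15×10 boundary matrix has rank 10 and Smith normal form diag(1,1,1,1,1,1,1,1,1,2).

From H_k ≅ ker(∂_k) / im(∂_{k+1}) we obtain:

  H_0: rank C_0 − rank ∂_1 = 6 − 5 = 1, and the invariant factors of ∂_1 are all 1, so H_0 ≅ Z.
  H_1: rank ker ∂_1 − rank ∂_2 = (15 − 5) − 10 = 0, and ∂_2 has invariant factor 2 > 1, so H_1 ≅ Z/2.
  H_2: rank ker ∂_2 − rank ∂_3 = (10 − 10) − 0 = 0, and there is no ∂_3, so H_2 ≅ 0.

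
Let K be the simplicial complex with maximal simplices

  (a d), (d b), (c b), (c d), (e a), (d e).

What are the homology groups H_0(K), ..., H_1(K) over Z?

H_0 = Z,  H_1 = Z^2.

Take the total order a < b < c < d < e on the vertex set. Then K (dimension 1) consists of the simplices:

  0-simplices (5): a, b, c, d, e
  1-simplices (6): ad, ae, bc, bd, cd, de

giving chain groups C_0 ≅ Z^5, C_1 ≅ Z^6.

∂_1: C_1 → C_0 sends each edge [p,q] (with p < q) to q − p. For instance
  ∂ad = d − a.
As a 5×6 matrix over Z this has rank 4, with invariant factors (1,1,1,1).

Now H_k = ker ∂_k / im ∂_{k+1}, so:

  H_0: rank C_0 − rank ∂_1 = 5 − 4 = 1, and the invariant factors of ∂_1 are all 1, so H_0 = Z.
  H_1: rank ker ∂_1 − rank ∂_2 = (6 − 4) − 0 = 2, and there is no ∂_2, so H_1 = Z^2.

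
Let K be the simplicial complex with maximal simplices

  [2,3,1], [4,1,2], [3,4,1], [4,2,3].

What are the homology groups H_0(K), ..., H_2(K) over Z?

H_0 ≅ Z,  H_1 = 0,  H_2 ≅ Z.

Take the total order 1 < 2 < 3 < 4 on the vertex set. Then K (dimension 2) consists of the simplices:

  0-simplices (4): [1], [2], [3], [4]
  1-simplices (6): [1,2], [1,3], [1,4], [2,3], [2,4], [3,4]
  2-simplices (4): [1,2,3], [1,2,4], [1,3,4], [2,3,4]

giving chain groups C_0 ≅ Z^4, C_1 ≅ Z^6, C_2 ≅ Z^4.

Boundary ∂_1: C_1 → C_0 sends each edge [p,q] (with p < q) to q − p. For instance
  ∂[1,2] = [2] − [1].
The resulting 4×6 matrix has rank 3, and its Smith normal form has invariant factors (1,1,1).

∂_2: C_2 → C_1 acts by ∂[p,q,r] = [q,r] − [p,r] + [p,q]. For instance
  ∂[1,2,4] = [2,4] − [1,4] + [1,2],
  ∂[1,3,4] = [3,4] − [1,4] + [1,3].
The resulting 6×4 matrix has rank 3, and its Smith normal form has invariant factors (1,1,1).

From H_k ≅ ker(∂_k) / im(∂_{k+1}) we obtain:

  H_0: rank C_0 − rank ∂_1 = 4 − 3 = 1, and the invariant factors of ∂_1 are all 1, so H_0 ≅ Z.
  H_1: rank ker ∂_1 − rank ∂_2 = (6 − 3) − 3 = 0, and the invariant factors of ∂_2 are all 1, so H_1 ≅ 0.
  H_2: rank ker ∂_2 − rank ∂_3 = (4 − 3) − 0 = 1, and there is no ∂_3, so H_2 ≅ Z.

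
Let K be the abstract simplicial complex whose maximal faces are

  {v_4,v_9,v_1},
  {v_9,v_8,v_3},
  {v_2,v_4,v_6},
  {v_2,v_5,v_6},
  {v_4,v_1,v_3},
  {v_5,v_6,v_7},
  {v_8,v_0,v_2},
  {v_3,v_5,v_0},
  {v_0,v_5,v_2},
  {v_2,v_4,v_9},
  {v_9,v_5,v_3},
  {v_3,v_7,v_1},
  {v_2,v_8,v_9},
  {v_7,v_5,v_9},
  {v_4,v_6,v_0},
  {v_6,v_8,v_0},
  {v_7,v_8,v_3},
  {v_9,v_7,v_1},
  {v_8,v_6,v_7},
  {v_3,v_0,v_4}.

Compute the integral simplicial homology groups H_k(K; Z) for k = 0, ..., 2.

H_0 ≅ Z,  H_1 ≅ Z ⊕ Z/2,  H_2 = 0.

Order the vertices as v_0 < v_1 < v_2 < v_3 < v_4 < v_5 < v_6 < v_7 < v_8 < v_9. Listing each simplex with vertices in this order, K has dimension 2 with simplices:

  0-simplices (10): [v_0], [v_1], [v_2], [v_3], [v_4], [v_5], [v_6], [v_7], [v_8], [v_9]
  1-simplices (30): (30 of them)
  2-simplices (20): (20 of them)

so the chain groups are C_0 ≅ Z^10, C_1 ≅ Z^30, C_2 ≅ Z^20.

Boundary ∂_1: C_1 → C_0 sends each edge [p,q] (with p < q) to q − p. For instance
  ∂[v_0,v_8] = [v_8] − [v_0].
The 10×30 boundary matrix has rank 9 and Smith normal form diag(1,1,1,1,1,1,1,1,1).

Boundary ∂_2: C_2 → C_1 maps a triangle to the signed sum of its edges. For instance
  ∂[v_1,v_7,v_9] = [v_7,v_9] − [v_1,v_9] + [v_1,v_7],
  ∂[v_2,v_4,v_9] = [v_4,v_9] − [v_2,v_9] + [v_2,v_4].
The resulting 30×20 matrix has rank 20, and its Smith normal form has invariant factors (1,1,1,1,1,1,1,1,1,1,1,1,1,1,1,1,1,1,1,2).

Computing H_k = (kernel of ∂_k) / (image of ∂_{k+1}):

  H_0: rank C_0 − rank ∂_1 = 10 − 9 = 1, and the invariant factors of ∂_1 are all 1, so H_0 = Z.
  H_1: rank ker ∂_1 − rank ∂_2 = (30 − 9) − 20 = 1, and ∂_2 has invariant factor 2 > 1, so H_1 = Z ⊕ Z/2.
  H_2: rank ker ∂_2 − rank ∂_3 = (20 − 20) − 0 = 0, and there is no ∂_3, so H_2 = 0.

(K is a triangulation of the Klein bottle.)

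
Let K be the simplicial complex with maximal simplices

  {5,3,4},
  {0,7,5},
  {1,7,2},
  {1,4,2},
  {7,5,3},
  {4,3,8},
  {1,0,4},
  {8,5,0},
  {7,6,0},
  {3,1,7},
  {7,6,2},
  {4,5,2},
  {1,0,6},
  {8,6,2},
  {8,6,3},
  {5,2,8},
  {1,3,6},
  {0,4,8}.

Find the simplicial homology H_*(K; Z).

Order the vertices as 0 < 1 < 2 < 3 < 4 < 5 < 6 < 7 < 8. Listing each simplex with vertices in this order, K has dimension 2 with simplices:

  0-simplices (9): [0], [1], [2], [3], [4], [5], [6], [7], [8]
  1-simplices (27): (27 of them)
  2-simplices (18): [0,1,4], [0,1,6], [0,4,8], [0,5,7], [0,5,8], [0,6,7], [1,2,4], [1,2,7], [1,3,6], [1,3,7], [2,4,5], [2,5,8], [2,6,7], [2,6,8], [3,4,5], [3,4,8], [3,5,7], [3,6,8]

giving chain groups C_0 ≅ Z^9, C_1 ≅ Z^27, C_2 ≅ Z^18.

Boundary ∂_1: C_1 → C_0 is given by ∂[p,q] = [q] − [p]. For instance
  ∂[1,2] = [2] − [1].
The 9×27 boundary matrix has rank 8 and Smith normal form diag(1,1,1,1,1,1,1,1).

The boundary map ∂_2: C_2 → C_1 sends each 2-simplex [p,q,r] to [q,r] − [p,r] + [p,q]. For instance
  ∂[0,1,4] = [1,4] − [0,4] + [0,1],
  ∂[1,2,4] = [2,4] − [1,4] + [1,2].
This gives a 27×18 integer matrix of rank 18; reducing to Smith normal form yields diagonal entries (1,1,1,1,1,1,1,1,1,1,1,1,1,1,1,1,1,2).

Reading off H_k = ker ∂_k / im ∂_{k+1}:

  H_0: rank C_0 − rank ∂_1 = 9 − 8 = 1, and the invariant factors of ∂_1 are all 1, so H_0 = Z.
  H_1: rank ker ∂_1 − rank ∂_2 = (27 − 8) − 18 = 1, and ∂_2 has invariant factor 2 > 1, so H_1 = Z ⊕ Z/2.
  H_2: rank ker ∂_2 − rank ∂_3 = (18 − 18) − 0 = 0, and there is no ∂_3, so H_2 = 0.

H_0 = Z,  H_1 = Z ⊕ Z/2,  H_2 = 0.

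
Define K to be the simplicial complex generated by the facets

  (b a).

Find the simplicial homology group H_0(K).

H_0 = Z.

We work with the vertex ordering a < b. The simplices of K, each written with vertices in increasing order, are:

  0-simplices (2): a, b
  1-simplices (1): ab

giving chain groups C_0 ≅ Z^2, C_1 ≅ Z^1.

∂_1: C_1 → C_0 is given by ∂[p,q] = [q] − [p]. For instance
  ∂ab = b − a.
The 2×1 boundary matrix has rank 1 and Smith normal form diag(1).

Reading off H_k = ker ∂_k / im ∂_{k+1}:

  H_0: rank C_0 − rank ∂_1 = 2 − 1 = 1, and the invariant factors of ∂_1 are all 1, so H_0 = Z.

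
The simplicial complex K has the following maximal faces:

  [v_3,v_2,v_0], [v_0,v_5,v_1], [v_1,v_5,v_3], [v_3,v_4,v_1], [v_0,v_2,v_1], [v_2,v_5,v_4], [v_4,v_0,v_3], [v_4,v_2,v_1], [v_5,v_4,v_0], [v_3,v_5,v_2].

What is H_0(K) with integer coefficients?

Fix the vertex order v_0 < v_1 < v_2 < v_3 < v_4 < v_5 and write every simplex with vertices in increasing order. Then dim K = 2 and the simplices of K are:

  0-simplices (6): [v_0], [v_1], [v_2], [v_3], [v_4], [v_5]
  1-simplices (15): (15 of them)
  2-simplices (10): [v_0,v_1,v_2], [v_0,v_1,v_5], [v_0,v_2,v_3], [v_0,v_3,v_4], [v_0,v_4,v_5], [v_1,v_2,v_4], [v_1,v_3,v_4], [v_1,v_3,v_5], [v_2,v_3,v_5], [v_2,v_4,v_5]

Hence C_0 ≅ Z^6, C_1 ≅ Z^15, C_2 ≅ Z^10.

The boundary map ∂_1: C_1 → C_0 is given by ∂[p,q] = [q] − [p].
The resulting 6×15 matrix has rank 5, and its Smith normal form has invariant factors (1,1,1,1,1).

The boundary map ∂_2: C_2 → C_1 maps a triangle to the signed sum of its edges. For instance
  ∂[v_0,v_1,v_2] = [v_1,v_2] − [v_0,v_2] + [v_0,v_1],
  ∂[v_1,v_3,v_4] = [v_3,v_4] − [v_1,v_4] + [v_1,v_3].
As a 15×10 matrix over Z this has rank 10, with invariant factors (1,1,1,1,1,1,1,1,1,2).

From H_k ≅ ker(∂_k) / im(∂_{k+1}) we obtain:

  H_0: rank C_0 − rank ∂_1 = 6 − 5 = 1, and the invariant factors of ∂_1 are all 1, so H_0 = Z.

H_0 = Z.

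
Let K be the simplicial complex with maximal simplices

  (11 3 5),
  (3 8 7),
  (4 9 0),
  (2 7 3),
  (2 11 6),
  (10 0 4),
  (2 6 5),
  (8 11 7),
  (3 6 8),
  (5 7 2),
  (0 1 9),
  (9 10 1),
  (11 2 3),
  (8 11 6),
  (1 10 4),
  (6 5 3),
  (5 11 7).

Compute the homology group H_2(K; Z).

H_2 = 0.

We work with the vertex ordering 0 < 1 < 2 < 3 < 4 < 5 < 6 < 7 < 8 < 9 < 10 < 11. The simplices of K, each written with vertices in increasing order, are:

  0-simplices (12): [0], [1], [2], [3], [4], [5], [6], [7], [8], [9], [10], [11]
  1-simplices (28): (28 of them)
  2-simplices (17): [0,1,9], [0,4,9], [0,4,10], [1,4,10], [1,9,10], [2,3,7], [2,3,11], [2,5,6], [2,5,7], [2,6,11], [3,5,6], [3,5,11], [3,6,8], [3,7,8], [5,7,11], [6,8,11], [7,8,11]

so the chain groups are C_0 ≅ Z^12, C_1 ≅ Z^28, C_2 ≅ Z^17.

∂_1: C_1 → C_0 is given by ∂[p,q] = [q] − [p]. For instance
  ∂[3,8] = [8] − [3].
The 12×28 boundary matrix has rank 10 and Smith normal form diag(1,1,1,1,1,1,1,1,1,1).

∂_2: C_2 → C_1 maps a triangle to the signed sum of its edges. For instance
  ∂[3,6,8] = [6,8] − [3,8] + [3,6],
  ∂[2,3,7] = [3,7] − [2,7] + [2,3].
As a 28×17 matrix over Z this has rank 17, with invariant factors (1,1,1,1,1,1,1,1,1,1,1,1,1,1,1,1,2).

Reading off H_k = ker ∂_k / im ∂_{k+1}:

  H_2: rank ker ∂_2 − rank ∂_3 = (17 − 17) − 0 = 0, and there is no ∂_3, so H_2 = 0.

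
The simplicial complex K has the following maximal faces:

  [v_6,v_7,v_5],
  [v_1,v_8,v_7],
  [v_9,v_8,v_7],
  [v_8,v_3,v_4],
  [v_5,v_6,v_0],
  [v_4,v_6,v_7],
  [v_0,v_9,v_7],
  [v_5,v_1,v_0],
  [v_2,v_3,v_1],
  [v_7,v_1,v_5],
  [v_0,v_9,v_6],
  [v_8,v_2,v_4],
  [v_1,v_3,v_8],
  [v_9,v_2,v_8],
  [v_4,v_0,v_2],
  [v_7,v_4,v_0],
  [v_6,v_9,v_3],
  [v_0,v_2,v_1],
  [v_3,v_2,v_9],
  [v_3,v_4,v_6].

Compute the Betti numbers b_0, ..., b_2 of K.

b_0 = 1, b_1 = 1, b_2 = 0.

We work with the vertex ordering v_0 < v_1 < v_2 < v_3 < v_4 < v_5 < v_6 < v_7 < v_8 < v_9. The simplices of K, each written with vertices in increasing order, are:

  0-simplices (10): [v_0], [v_1], [v_2], [v_3], [v_4], [v_5], [v_6], [v_7], [v_8], [v_9]
  1-simplices (30): (30 of them)
  2-simplices (20): (20 of them)

so the chain groups are C_0 ≅ Z^10, C_1 ≅ Z^30, C_2 ≅ Z^20.

∂_1: C_1 → C_0 sends each edge [p,q] (with p < q) to q − p.
The resulting 10×30 matrix has rank 9, and its Smith normal form has invariant factors (1,1,1,1,1,1,1,1,1).

∂_2: C_2 → C_1 acts by ∂[p,q,r] = [q,r] − [p,r] + [p,q]. For instance
  ∂[v_3,v_4,v_8] = [v_4,v_8] − [v_3,v_8] + [v_3,v_4],
  ∂[v_1,v_7,v_8] = [v_7,v_8] − [v_1,v_8] + [v_1,v_7].
The resulting 30×20 matrix has rank 20, and its Smith normal form has invariant factors (1,1,1,1,1,1,1,1,1,1,1,1,1,1,1,1,1,1,1,2).

Now H_k = ker ∂_k / im ∂_{k+1}, so:

  H_0: rank C_0 − rank ∂_1 = 10 − 9 = 1, and the invariant factors of ∂_1 are all 1, so H_0 ≅ Z.
  H_1: rank ker ∂_1 − rank ∂_2 = (30 − 9) − 20 = 1, and ∂_2 has invariant factor 2 > 1, so H_1 ≅ Z ⊕ Z/2Z.
  H_2: rank ker ∂_2 − rank ∂_3 = (20 − 20) − 0 = 0, and there is no ∂_3, so H_2 ≅ 0.

As a check, the Euler characteristic is 10 − 30 + 20 = 0, which agrees with 1 − 1 + 0 = 0.

Hence the Betti numbers are b_0 = 1, b_1 = 1, b_2 = 0.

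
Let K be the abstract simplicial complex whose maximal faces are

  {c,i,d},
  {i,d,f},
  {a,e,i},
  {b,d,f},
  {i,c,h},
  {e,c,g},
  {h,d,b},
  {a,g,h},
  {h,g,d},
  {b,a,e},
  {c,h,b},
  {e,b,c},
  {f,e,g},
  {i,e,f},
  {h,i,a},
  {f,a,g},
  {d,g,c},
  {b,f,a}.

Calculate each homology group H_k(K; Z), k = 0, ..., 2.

K has 9 vertices, 27 edges, 18 triangles.
rank ∂_0 = 0, rank ∂_1 = 8 ⇒ b_0 = 9 − 0 − 8 = 1; all invariant factors of ∂_1 are 1 so no torsion. So H_0 ≅ Z.
rank ∂_1 = 8, rank ∂_2 = 18 ⇒ b_1 = 27 − 8 − 18 = 1; ∂_2 has invariant factor(s) [2] giving torsion. So H_1 ≅ Z ⊕ Z/2.
rank ∂_2 = 18, rank ∂_3 = 0 ⇒ b_2 = 18 − 18 − 0 = 0. So H_2 ≅ 0.

H_0 = Z,  H_1 = Z ⊕ Z/2,  H_2 = 0.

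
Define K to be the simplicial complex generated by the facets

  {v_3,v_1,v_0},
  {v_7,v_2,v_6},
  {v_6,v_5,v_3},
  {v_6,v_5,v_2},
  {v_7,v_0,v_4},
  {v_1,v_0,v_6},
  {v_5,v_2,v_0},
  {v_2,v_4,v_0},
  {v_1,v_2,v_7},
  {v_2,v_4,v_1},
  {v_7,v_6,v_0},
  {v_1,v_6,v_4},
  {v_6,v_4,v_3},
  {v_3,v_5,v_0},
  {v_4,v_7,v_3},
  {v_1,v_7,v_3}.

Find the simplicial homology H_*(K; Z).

Fix the vertex order v_0 < v_1 < v_2 < v_3 < v_4 < v_5 < v_6 < v_7 and write every simplex with vertices in increasing order. Then dim K = 2 and the simplices of K are:

  0-simplices (8): [v_0], [v_1], [v_2], [v_3], [v_4], [v_5], [v_6], [v_7]
  1-simplices (24): (24 of them)
  2-simplices (16): (16 of them)

giving chain groups C_0 ≅ Z^8, C_1 ≅ Z^24, C_2 ≅ Z^16.

The boundary map ∂_1: C_1 → C_0 is given by ∂[p,q] = [q] − [p].
This gives a 8×24 integer matrix of rank 7; reducing to Smith normal form yields diagonal entries (1,1,1,1,1,1,1).

The boundary map ∂_2: C_2 → C_1 maps a triangle to the signed sum of its edges. For instance
  ∂[v_3,v_4,v_6] = [v_4,v_6] − [v_3,v_6] + [v_3,v_4],
  ∂[v_1,v_4,v_6] = [v_4,v_6] − [v_1,v_6] + [v_1,v_4].
As a 24×16 matrix over Z this has rank 15, with invariant factors (1,1,1,1,1,1,1,1,1,1,1,1,1,1,1).

Now H_k = ker ∂_k / im ∂_{k+1}, so:

  H_0: rank C_0 − rank ∂_1 = 8 − 7 = 1, and the invariant factors of ∂_1 are all 1, so H_0 ≅ Z.
  H_1: rank ker ∂_1 − rank ∂_2 = (24 − 7) − 15 = 2, and the invariant factors of ∂_2 are all 1, so H_1 ≅ Z^2.
  H_2: rank ker ∂_2 − rank ∂_3 = (16 − 15) − 0 = 1, and there is no ∂_3, so H_2 ≅ Z.

As a check, the Euler characteristic is 8 − 24 + 16 = 0, which agrees with 1 − 2 + 1 = 0.

H_0 ≅ Z,  H_1 ≅ Z^2,  H_2 ≅ Z.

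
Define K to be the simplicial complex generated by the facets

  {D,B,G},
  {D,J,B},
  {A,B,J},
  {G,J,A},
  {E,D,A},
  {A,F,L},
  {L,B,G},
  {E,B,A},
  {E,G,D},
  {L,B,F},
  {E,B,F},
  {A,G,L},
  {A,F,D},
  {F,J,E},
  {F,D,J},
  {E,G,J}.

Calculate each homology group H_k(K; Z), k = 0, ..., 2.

H_0 ≅ Z,  H_1 ≅ Z^2,  H_2 ≅ Z.

Fix the vertex order A < B < D < E < F < G < J < L and write every simplex with vertices in increasing order. Then dim K = 2 and the simplices of K are:

  0-simplices (8): A, B, D, E, F, G, J, L
  1-simplices (24): AB, AD, AE, AF, AG, AJ, AL, BD, BE, BF, BG, BJ, BL, DE, DF, DG, DJ, EF, EG, EJ, FJ, FL, GJ, GL
  2-simplices (16): ABE, ABJ, ADE, ADF, AFL, AGJ, AGL, BDG, BDJ, BEF, BFL, BGL, DEG, DFJ, EFJ, EGJ

Hence C_0 ≅ Z^8, C_1 ≅ Z^24, C_2 ≅ Z^16.

The boundary map ∂_1: C_1 → C_0 sends each edge [p,q] (with p < q) to q − p.
This gives a 8×24 integer matrix of rank 7; reducing to Smith normal form yields diagonal entries (1,1,1,1,1,1,1).

The boundary map ∂_2: C_2 → C_1 maps a triangle to the signed sum of its edges. For instance
  ∂ABJ = BJ − AJ + AB,
  ∂EFJ = FJ − EJ + EF.
The resulting 24×16 matrix has rank 15, and its Smith normal form has invariant factors (1,1,1,1,1,1,1,1,1,1,1,1,1,1,1).

From H_k ≅ ker(∂_k) / im(∂_{k+1}) we obtain:

  H_0: rank C_0 − rank ∂_1 = 8 − 7 = 1, and the invariant factors of ∂_1 are all 1, so H_0 = Z.
  H_1: rank ker ∂_1 − rank ∂_2 = (24 − 7) − 15 = 2, and the invariant factors of ∂_2 are all 1, so H_1 = Z^2.
  H_2: rank ker ∂_2 − rank ∂_3 = (16 − 15) − 0 = 1, and there is no ∂_3, so H_2 = Z.

As a check, the Euler characteristic is 8 − 24 + 16 = 0, which agrees with 1 − 2 + 1 = 0.
(K is a triangulation of the torus T^2.)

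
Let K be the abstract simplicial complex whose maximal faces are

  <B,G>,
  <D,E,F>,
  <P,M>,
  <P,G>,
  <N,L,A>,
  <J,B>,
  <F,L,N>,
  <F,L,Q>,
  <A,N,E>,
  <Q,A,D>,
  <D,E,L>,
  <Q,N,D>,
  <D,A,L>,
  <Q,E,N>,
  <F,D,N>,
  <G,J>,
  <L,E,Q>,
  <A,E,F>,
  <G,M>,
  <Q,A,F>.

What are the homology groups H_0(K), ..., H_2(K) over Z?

K has 12 vertices, 27 edges, 14 triangles.
rank ∂_0 = 0, rank ∂_1 = 10 ⇒ b_0 = 12 − 0 − 10 = 2; all invariant factors of ∂_1 are 1 so no torsion. So H_0 ≅ Z^2.
rank ∂_1 = 10, rank ∂_2 = 13 ⇒ b_1 = 27 − 10 − 13 = 4; all invariant factors of ∂_2 are 1 so no torsion. So H_1 ≅ Z^4.
rank ∂_2 = 13, rank ∂_3 = 0 ⇒ b_2 = 14 − 13 − 0 = 1. So H_2 ≅ Z.

H_0 = Z^2,  H_1 = Z^4,  H_2 = Z.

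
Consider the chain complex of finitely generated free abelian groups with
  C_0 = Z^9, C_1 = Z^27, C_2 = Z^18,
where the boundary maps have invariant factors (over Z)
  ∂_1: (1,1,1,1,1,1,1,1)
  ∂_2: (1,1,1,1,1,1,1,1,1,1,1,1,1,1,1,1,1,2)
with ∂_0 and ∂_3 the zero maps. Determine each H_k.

H_0 = Z,  H_1 = Z ⊕ Z_2,  H_2 = 0.

H_0: b_0 = 9 − 0 − 8 = 1; torsion from ∂_1 factors > 1: none. So H_0 = Z.
H_1: b_1 = 27 − 8 − 18 = 1; torsion from ∂_2 factors > 1: [2]. So H_1 = Z ⊕ Z_2.
H_2: b_2 = 18 − 18 − 0 = 0; torsion from ∂_3 factors > 1: none. So H_2 = 0.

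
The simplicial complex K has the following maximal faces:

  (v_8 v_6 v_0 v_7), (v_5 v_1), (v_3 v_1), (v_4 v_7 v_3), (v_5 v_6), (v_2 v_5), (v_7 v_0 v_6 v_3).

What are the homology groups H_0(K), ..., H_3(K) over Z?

H_0 = Z,  H_1 = Z,  H_2 = 0,  H_3 = 0.

Fix the vertex order v_0 < v_1 < v_2 < v_3 < v_4 < v_5 < v_6 < v_7 < v_8 and write every simplex with vertices in increasing order. Then dim K = 3 and the simplices of K are:

  0-simplices (9): [v_0], [v_1], [v_2], [v_3], [v_4], [v_5], [v_6], [v_7], [v_8]
  1-simplices (15): (15 of them)
  2-simplices (8): [v_0,v_3,v_6], [v_0,v_3,v_7], [v_0,v_6,v_7], [v_0,v_6,v_8], [v_0,v_7,v_8], [v_3,v_4,v_7], [v_3,v_6,v_7], [v_6,v_7,v_8]
  3-simplices (2): [v_0,v_3,v_6,v_7], [v_0,v_6,v_7,v_8]

Hence C_0 ≅ Z^9, C_1 ≅ Z^15, C_2 ≅ Z^8, C_3 ≅ Z^2.

Boundary ∂_1: C_1 → C_0 is given by ∂[p,q] = [q] − [p]. For instance
  ∂[v_3,v_4] = [v_4] − [v_3].
As a 9×15 matrix over Z this has rank 8, with invariant factors (1,1,1,1,1,1,1,1).

Boundary ∂_2: C_2 → C_1 maps a triangle to the signed sum of its edges. For instance
  ∂[v_0,v_3,v_6] = [v_3,v_6] − [v_0,v_6] + [v_0,v_3],
  ∂[v_0,v_3,v_7] = [v_3,v_7] − [v_0,v_7] + [v_0,v_3].
The 15×8 boundary matrix has rank 6 and Smith normal form diag(1,1,1,1,1,1).

The boundary map ∂_3: C_3 → C_2 sends each 3-simplex σ to the alternating sum Σ_i (−1)^i (σ with its i-th vertex removed). For instance
  ∂[v_0,v_3,v_6,v_7] = [v_3,v_6,v_7] − [v_0,v_6,v_7] + [v_0,v_3,v_7] − [v_0,v_3,v_6],
  ∂[v_0,v_6,v_7,v_8] = [v_6,v_7,v_8] − [v_0,v_7,v_8] + [v_0,v_6,v_8] − [v_0,v_6,v_7].
The resulting 8×2 matrix has rank 2, and its Smith normal form has invariant factors (1,1).

Reading off H_k = ker ∂_k / im ∂_{k+1}:

  H_0: rank C_0 − rank ∂_1 = 9 − 8 = 1, and the invariant factors of ∂_1 are all 1, so H_0 ≅ Z.
  H_1: rank ker ∂_1 − rank ∂_2 = (15 − 8) − 6 = 1, and the invariant factors of ∂_2 are all 1, so H_1 ≅ Z.
  H_2: rank ker ∂_2 − rank ∂_3 = (8 − 6) − 2 = 0, and the invariant factors of ∂_3 are all 1, so H_2 ≅ 0.
  H_3: rank ker ∂_3 − rank ∂_4 = (2 − 2) − 0 = 0, and there is no ∂_4, so H_3 ≅ 0.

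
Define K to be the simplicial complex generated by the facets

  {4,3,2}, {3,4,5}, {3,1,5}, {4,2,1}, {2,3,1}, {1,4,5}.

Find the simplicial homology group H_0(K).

H_0 ≅ Z.

We work with the vertex ordering 1 < 2 < 3 < 4 < 5. The simplices of K, each written with vertices in increasing order, are:

  0-simplices (5): [1], [2], [3], [4], [5]
  1-simplices (9): [1,2], [1,3], [1,4], [1,5], [2,3], [2,4], [3,4], [3,5], [4,5]
  2-simplices (6): [1,2,3], [1,2,4], [1,3,5], [1,4,5], [2,3,4], [3,4,5]

giving chain groups C_0 ≅ Z^5, C_1 ≅ Z^9, C_2 ≅ Z^6.

∂_1: C_1 → C_0 maps an edge to its endpoints' difference, ∂[p,q] = q − p.
This gives a 5×9 integer matrix of rank 4; reducing to Smith normal form yields diagonal entries (1,1,1,1).

Boundary ∂_2: C_2 → C_1 sends each 2-simplex [p,q,r] to [q,r] − [p,r] + [p,q]. For instance
  ∂[1,2,3] = [2,3] − [1,3] + [1,2],
  ∂[1,4,5] = [4,5] − [1,5] + [1,4].
This gives a 9×6 integer matrix of rank 5; reducing to Smith normal form yields diagonal entries (1,1,1,1,1).

From H_k ≅ ker(∂_k) / im(∂_{k+1}) we obtain:

  H_0: rank C_0 − rank ∂_1 = 5 − 4 = 1, and the invariant factors of ∂_1 are all 1, so H_0 ≅ Z.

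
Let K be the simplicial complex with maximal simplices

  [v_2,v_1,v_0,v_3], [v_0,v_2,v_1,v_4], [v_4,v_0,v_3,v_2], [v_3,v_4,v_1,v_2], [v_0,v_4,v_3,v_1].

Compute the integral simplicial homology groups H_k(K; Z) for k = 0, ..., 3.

Order the vertices as v_0 < v_1 < v_2 < v_3 < v_4. Listing each simplex with vertices in this order, K has dimension 3 with simplices:

  0-simplices (5): [v_0], [v_1], [v_2], [v_3], [v_4]
  1-simplices (10): [v_0,v_1], [v_0,v_2], [v_0,v_3], [v_0,v_4], [v_1,v_2], [v_1,v_3], [v_1,v_4], [v_2,v_3], [v_2,v_4], [v_3,v_4]
  2-simplices (10): [v_0,v_1,v_2], [v_0,v_1,v_3], [v_0,v_1,v_4], [v_0,v_2,v_3], [v_0,v_2,v_4], [v_0,v_3,v_4], [v_1,v_2,v_3], [v_1,v_2,v_4], [v_1,v_3,v_4], [v_2,v_3,v_4]
  3-simplices (5): [v_0,v_1,v_2,v_3], [v_0,v_1,v_2,v_4], [v_0,v_1,v_3,v_4], [v_0,v_2,v_3,v_4], [v_1,v_2,v_3,v_4]

Hence C_0 ≅ Z^5, C_1 ≅ Z^10, C_2 ≅ Z^10, C_3 ≅ Z^5.

The boundary map ∂_1: C_1 → C_0 is given by ∂[p,q] = [q] − [p]. For instance
  ∂[v_1,v_4] = [v_4] − [v_1].
This gives a 5×10 integer matrix of rank 4; reducing to Smith normal form yields diagonal entries (1,1,1,1).

The boundary map ∂_2: C_2 → C_1 acts by ∂[p,q,r] = [q,r] − [p,r] + [p,q]. For instance
  ∂[v_0,v_1,v_4] = [v_1,v_4] − [v_0,v_4] + [v_0,v_1],
  ∂[v_1,v_3,v_4] = [v_3,v_4] − [v_1,v_4] + [v_1,v_3].
This gives a 10×10 integer matrix of rank 6; reducing to Smith normal form yields diagonal entries (1,1,1,1,1,1).

∂_3: C_3 → C_2 sends each 3-simplex σ to the alternating sum Σ_i (−1)^i (σ with its i-th vertex removed). For instance
  ∂[v_0,v_1,v_2,v_4] = [v_1,v_2,v_4] − [v_0,v_2,v_4] + [v_0,v_1,v_4] − [v_0,v_1,v_2],
  ∂[v_0,v_2,v_3,v_4] = [v_2,v_3,v_4] − [v_0,v_3,v_4] + [v_0,v_2,v_4] − [v_0,v_2,v_3].
As a 10×5 matrix over Z this has rank 4, with invariant factors (1,1,1,1).

Reading off H_k = ker ∂_k / im ∂_{k+1}:

  H_0: rank C_0 − rank ∂_1 = 5 − 4 = 1, and the invariant factors of ∂_1 are all 1, so H_0 ≅ Z.
  H_1: rank ker ∂_1 − rank ∂_2 = (10 − 4) − 6 = 0, and the invariant factors of ∂_2 are all 1, so H_1 ≅ 0.
  H_2: rank ker ∂_2 − rank ∂_3 = (10 − 6) − 4 = 0, and the invariant factors of ∂_3 are all 1, so H_2 ≅ 0.
  H_3: rank ker ∂_3 − rank ∂_4 = (5 − 4) − 0 = 1, and there is no ∂_4, so H_3 ≅ Z.

(K is a triangulation of the 3-sphere S^3.)

H_0 = Z,  H_1 = 0,  H_2 = 0,  H_3 = Z.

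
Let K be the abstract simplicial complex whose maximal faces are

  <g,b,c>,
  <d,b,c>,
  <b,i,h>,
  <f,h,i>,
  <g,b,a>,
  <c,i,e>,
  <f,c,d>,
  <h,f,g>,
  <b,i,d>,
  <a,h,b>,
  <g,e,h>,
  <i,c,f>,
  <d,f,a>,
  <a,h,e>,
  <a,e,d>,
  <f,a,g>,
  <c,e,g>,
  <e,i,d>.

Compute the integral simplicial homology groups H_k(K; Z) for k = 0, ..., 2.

H_0 ≅ Z,  H_1 ≅ Z × Z/2,  H_2 = 0.

Order the vertices as a < b < c < d < e < f < g < h < i. Listing each simplex with vertices in this order, K has dimension 2 with simplices:

  0-simplices (9): a, b, c, d, e, f, g, h, i
  1-simplices (27): ab, ad, ae, af, ag, ah, bc, bd, bg, bh, bi, cd, ce, cf, cg, ci, de, df, di, eg, eh, ei, fg, fh, fi, gh, hi
  2-simplices (18): abg, abh, ade, adf, aeh, afg, bcd, bcg, bdi, bhi, cdf, ceg, cei, cfi, dei, egh, fgh, fhi

Hence C_0 ≅ Z^9, C_1 ≅ Z^27, C_2 ≅ Z^18.

Boundary ∂_1: C_1 → C_0 sends each edge [p,q] (with p < q) to q − p. For instance
  ∂fg = g − f.
The 9×27 boundary matrix has rank 8 and Smith normal form diag(1,1,1,1,1,1,1,1).

Boundary ∂_2: C_2 → C_1 maps a triangle to the signed sum of its edges. For instance
  ∂cdf = df − cf + cd,
  ∂abh = bh − ah + ab.
The 27×18 boundary matrix has rank 18 and Smith normal form diag(1,1,1,1,1,1,1,1,1,1,1,1,1,1,1,1,1,2).

Reading off H_k = ker ∂_k / im ∂_{k+1}:

  H_0: rank C_0 − rank ∂_1 = 9 − 8 = 1, and the invariant factors of ∂_1 are all 1, so H_0 = Z.
  H_1: rank ker ∂_1 − rank ∂_2 = (27 − 8) − 18 = 1, and ∂_2 has invariant factor 2 > 1, so H_1 = Z × Z/2.
  H_2: rank ker ∂_2 − rank ∂_3 = (18 − 18) − 0 = 0, and there is no ∂_3, so H_2 = 0.

(K is a triangulation of the Klein bottle.)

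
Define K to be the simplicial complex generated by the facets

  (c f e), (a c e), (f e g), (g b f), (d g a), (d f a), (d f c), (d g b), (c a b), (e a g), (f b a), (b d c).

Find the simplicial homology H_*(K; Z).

Order the vertices as a < b < c < d < e < f < g. Listing each simplex with vertices in this order, K has dimension 2 with simplices:

  0-simplices (7): a, b, c, d, e, f, g
  1-simplices (18): ab, ac, ad, ae, af, ag, bc, bd, bf, bg, cd, ce, cf, df, dg, ef, eg, fg
  2-simplices (12): abc, abf, ace, adf, adg, aeg, bcd, bdg, bfg, cdf, cef, efg

Hence C_0 ≅ Z^7, C_1 ≅ Z^18, C_2 ≅ Z^12.

Boundary ∂_1: C_1 → C_0 maps an edge to its endpoints' difference, ∂[p,q] = q − p. For instance
  ∂ad = d − a.
The 7×18 boundary matrix has rank 6 and Smith normal form diag(1,1,1,1,1,1).

The boundary map ∂_2: C_2 → C_1 acts by ∂[p,q,r] = [q,r] − [p,r] + [p,q]. For instance
  ∂adf = df − af + ad,
  ∂efg = fg − eg + ef.
As a 18×12 matrix over Z this has rank 12, with invariant factors (1,1,1,1,1,1,1,1,1,1,1,2).

Reading off H_k = ker ∂_k / im ∂_{k+1}:

  H_0: rank C_0 − rank ∂_1 = 7 − 6 = 1, and the invariant factors of ∂_1 are all 1, so H_0 ≅ Z.
  H_1: rank ker ∂_1 − rank ∂_2 = (18 − 6) − 12 = 0, and ∂_2 has invariant factor 2 > 1, so H_1 ≅ Z/2.
  H_2: rank ker ∂_2 − rank ∂_3 = (12 − 12) − 0 = 0, and there is no ∂_3, so H_2 ≅ 0.

(K is a triangulation of the real projective plane RP^2.)

H_0 ≅ Z,  H_1 ≅ Z/2,  H_2 = 0.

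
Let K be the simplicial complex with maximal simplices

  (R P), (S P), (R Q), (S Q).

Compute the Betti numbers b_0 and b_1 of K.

Fix the vertex order P < Q < R < S and write every simplex with vertices in increasing order. Then dim K = 1 and the simplices of K are:

  0-simplices (4): P, Q, R, S
  1-simplices (4): PR, PS, QR, QS

Hence C_0 ≅ Z^4, C_1 ≅ Z^4.

∂_1: C_1 → C_0 is given by ∂[p,q] = [q] − [p].
As a 4×4 matrix over Z this has rank 3, with invariant factors (1,1,1).

From H_k ≅ ker(∂_k) / im(∂_{k+1}) we obtain:

  H_0: rank C_0 − rank ∂_1 = 4 − 3 = 1, and the invariant factors of ∂_1 are all 1, so H_0 = Z.
  H_1: rank ker ∂_1 − rank ∂_2 = (4 − 3) − 0 = 1, and there is no ∂_2, so H_1 = Z.

(K is a triangulation of the circle S^1.)

Hence the Betti numbers are b_0 = 1, b_1 = 1.

b_0 = 1, b_1 = 1.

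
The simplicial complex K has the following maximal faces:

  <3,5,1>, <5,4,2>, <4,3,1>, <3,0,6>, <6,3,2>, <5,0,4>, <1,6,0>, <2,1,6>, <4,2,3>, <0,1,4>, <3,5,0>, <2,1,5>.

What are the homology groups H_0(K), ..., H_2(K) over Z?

Order the vertices as 0 < 1 < 2 < 3 < 4 < 5 < 6. Listing each simplex with vertices in this order, K has dimension 2 with simplices:

  0-simplices (7): [0], [1], [2], [3], [4], [5], [6]
  1-simplices (18): [0,1], [0,3], [0,4], [0,5], [0,6], [1,2], [1,3], [1,4], [1,5], [1,6], [2,3], [2,4], [2,5], [2,6], [3,4], [3,5], [3,6], [4,5]
  2-simplices (12): [0,1,4], [0,1,6], [0,3,5], [0,3,6], [0,4,5], [1,2,5], [1,2,6], [1,3,4], [1,3,5], [2,3,4], [2,3,6], [2,4,5]

giving chain groups C_0 ≅ Z^7, C_1 ≅ Z^18, C_2 ≅ Z^12.

The boundary map ∂_1: C_1 → C_0 sends each edge [p,q] (with p < q) to q − p.
This gives a 7×18 integer matrix of rank 6; reducing to Smith normal form yields diagonal entries (1,1,1,1,1,1).

The boundary map ∂_2: C_2 → C_1 acts by ∂[p,q,r] = [q,r] − [p,r] + [p,q]. For instance
  ∂[1,3,4] = [3,4] − [1,4] + [1,3],
  ∂[0,1,6] = [1,6] − [0,6] + [0,1].
The resulting 18×12 matrix has rank 12, and its Smith normal form has invariant factors (1,1,1,1,1,1,1,1,1,1,1,2).

Computing H_k = (kernel of ∂_k) / (image of ∂_{k+1}):

  H_0: rank C_0 − rank ∂_1 = 7 − 6 = 1, and the invariant factors of ∂_1 are all 1, so H_0 = Z.
  H_1: rank ker ∂_1 − rank ∂_2 = (18 − 6) − 12 = 0, and ∂_2 has invariant factor 2 > 1, so H_1 = Z/2.
  H_2: rank ker ∂_2 − rank ∂_3 = (12 − 12) − 0 = 0, and there is no ∂_3, so H_2 = 0.

H_0 = Z,  H_1 = Z/2,  H_2 = 0.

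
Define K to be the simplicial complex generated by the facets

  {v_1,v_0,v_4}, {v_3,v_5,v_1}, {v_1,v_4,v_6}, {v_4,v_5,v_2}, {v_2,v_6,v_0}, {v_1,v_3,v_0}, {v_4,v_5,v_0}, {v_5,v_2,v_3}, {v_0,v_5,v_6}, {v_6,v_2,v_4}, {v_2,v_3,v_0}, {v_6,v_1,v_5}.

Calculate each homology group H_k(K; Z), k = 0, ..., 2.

Order the vertices as v_0 < v_1 < v_2 < v_3 < v_4 < v_5 < v_6. Listing each simplex with vertices in this order, K has dimension 2 with simplices:

  0-simplices (7): [v_0], [v_1], [v_2], [v_3], [v_4], [v_5], [v_6]
  1-simplices (18): (18 of them)
  2-simplices (12): (12 of them)

so the chain groups are C_0 ≅ Z^7, C_1 ≅ Z^18, C_2 ≅ Z^12.

∂_1: C_1 → C_0 is given by ∂[p,q] = [q] − [p]. For instance
  ∂[v_1,v_6] = [v_6] − [v_1].
The resulting 7×18 matrix has rank 6, and its Smith normal form has invariant factors (1,1,1,1,1,1).

Boundary ∂_2: C_2 → C_1 sends each 2-simplex [p,q,r] to [q,r] − [p,r] + [p,q]. For instance
  ∂[v_0,v_2,v_3] = [v_2,v_3] − [v_0,v_3] + [v_0,v_2],
  ∂[v_1,v_3,v_5] = [v_3,v_5] − [v_1,v_5] + [v_1,v_3].
The 18×12 boundary matrix has rank 12 and Smith normal form diag(1,1,1,1,1,1,1,1,1,1,1,2).

Now H_k = ker ∂_k / im ∂_{k+1}, so:

  H_0: rank C_0 − rank ∂_1 = 7 − 6 = 1, and the invariant factors of ∂_1 are all 1, so H_0 = Z.
  H_1: rank ker ∂_1 − rank ∂_2 = (18 − 6) − 12 = 0, and ∂_2 has invariant factor 2 > 1, so H_1 = Z_2.
  H_2: rank ker ∂_2 − rank ∂_3 = (12 − 12) − 0 = 0, and there is no ∂_3, so H_2 = 0.

As a check, the Euler characteristic is 7 − 18 + 12 = 1, which agrees with 1 − 0 + 0 = 1.

H_0 = Z,  H_1 = Z_2,  H_2 = 0.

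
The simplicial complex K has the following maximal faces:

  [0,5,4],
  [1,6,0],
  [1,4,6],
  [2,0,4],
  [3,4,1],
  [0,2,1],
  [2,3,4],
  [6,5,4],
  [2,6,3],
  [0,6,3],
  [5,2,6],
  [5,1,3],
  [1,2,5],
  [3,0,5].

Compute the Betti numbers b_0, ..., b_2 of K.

Fix the vertex order 0 < 1 < 2 < 3 < 4 < 5 < 6 and write every simplex with vertices in increasing order. Then dim K = 2 and the simplices of K are:

  0-simplices (7): [0], [1], [2], [3], [4], [5], [6]
  1-simplices (21): [0,1], [0,2], [0,3], [0,4], [0,5], [0,6], [1,2], [1,3], [1,4], [1,5], [1,6], [2,3], [2,4], [2,5], [2,6], [3,4], [3,5], [3,6], [4,5], [4,6], [5,6]
  2-simplices (14): [0,1,2], [0,1,6], [0,2,4], [0,3,5], [0,3,6], [0,4,5], [1,2,5], [1,3,4], [1,3,5], [1,4,6], [2,3,4], [2,3,6], [2,5,6], [4,5,6]

Hence C_0 ≅ Z^7, C_1 ≅ Z^21, C_2 ≅ Z^14.

The boundary map ∂_1: C_1 → C_0 maps an edge to its endpoints' difference, ∂[p,q] = q − p. For instance
  ∂[2,6] = [6] − [2].
As a 7×21 matrix over Z this has rank 6, with invariant factors (1,1,1,1,1,1).

Boundary ∂_2: C_2 → C_1 acts by ∂[p,q,r] = [q,r] − [p,r] + [p,q]. For instance
  ∂[4,5,6] = [5,6] − [4,6] + [4,5],
  ∂[0,3,6] = [3,6] − [0,6] + [0,3].
This gives a 21×14 integer matrix of rank 13; reducing to Smith normal form yields diagonal entries (1,1,1,1,1,1,1,1,1,1,1,1,1).

From H_k ≅ ker(∂_k) / im(∂_{k+1}) we obtain:

  H_0: rank C_0 − rank ∂_1 = 7 − 6 = 1, and the invariant factors of ∂_1 are all 1, so H_0 ≅ Z.
  H_1: rank ker ∂_1 − rank ∂_2 = (21 − 6) − 13 = 2, and the invariant factors of ∂_2 are all 1, so H_1 ≅ Z^2.
  H_2: rank ker ∂_2 − rank ∂_3 = (14 − 13) − 0 = 1, and there is no ∂_3, so H_2 ≅ Z.

Hence the Betti numbers are b_0 = 1, b_1 = 2, b_2 = 1.

b_0 = 1, b_1 = 2, b_2 = 1.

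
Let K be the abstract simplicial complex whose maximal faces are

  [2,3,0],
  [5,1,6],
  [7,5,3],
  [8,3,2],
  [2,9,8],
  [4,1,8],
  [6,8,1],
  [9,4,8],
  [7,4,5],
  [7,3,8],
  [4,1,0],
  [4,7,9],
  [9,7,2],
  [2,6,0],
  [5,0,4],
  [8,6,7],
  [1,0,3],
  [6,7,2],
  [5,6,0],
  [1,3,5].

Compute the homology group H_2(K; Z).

We work with the vertex ordering 0 < 1 < 2 < 3 < 4 < 5 < 6 < 7 < 8 < 9. The simplices of K, each written with vertices in increasing order, are:

  0-simplices (10): [0], [1], [2], [3], [4], [5], [6], [7], [8], [9]
  1-simplices (30): (30 of them)
  2-simplices (20): (20 of them)

giving chain groups C_0 ≅ Z^10, C_1 ≅ Z^30, C_2 ≅ Z^20.

Boundary ∂_1: C_1 → C_0 maps an edge to its endpoints' difference, ∂[p,q] = q − p.
This gives a 10×30 integer matrix of rank 9; reducing to Smith normal form yields diagonal entries (1,1,1,1,1,1,1,1,1).

∂_2: C_2 → C_1 maps a triangle to the signed sum of its edges. For instance
  ∂[4,7,9] = [7,9] − [4,9] + [4,7],
  ∂[0,4,5] = [4,5] − [0,5] + [0,4].
As a 30×20 matrix over Z this has rank 20, with invariant factors (1,1,1,1,1,1,1,1,1,1,1,1,1,1,1,1,1,1,1,2).

Now H_k = ker ∂_k / im ∂_{k+1}, so:

  H_2: rank ker ∂_2 − rank ∂_3 = (20 − 20) − 0 = 0, and there is no ∂_3, so H_2 ≅ 0.

H_2 = 0.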